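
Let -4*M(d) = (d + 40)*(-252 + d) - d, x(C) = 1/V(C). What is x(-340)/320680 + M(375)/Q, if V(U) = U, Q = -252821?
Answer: 1381152473179/27565377015200 ≈ 0.050105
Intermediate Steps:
x(C) = 1/C
M(d) = d/4 - (-252 + d)*(40 + d)/4 (M(d) = -((d + 40)*(-252 + d) - d)/4 = -((40 + d)*(-252 + d) - d)/4 = -((-252 + d)*(40 + d) - d)/4 = -(-d + (-252 + d)*(40 + d))/4 = d/4 - (-252 + d)*(40 + d)/4)
x(-340)/320680 + M(375)/Q = 1/(-340*320680) + (2520 - 1/4*375**2 + (213/4)*375)/(-252821) = -1/340*1/320680 + (2520 - 1/4*140625 + 79875/4)*(-1/252821) = -1/109031200 + (2520 - 140625/4 + 79875/4)*(-1/252821) = -1/109031200 - 25335/2*(-1/252821) = -1/109031200 + 25335/505642 = 1381152473179/27565377015200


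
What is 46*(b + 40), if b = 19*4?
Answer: 5336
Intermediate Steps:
b = 76
46*(b + 40) = 46*(76 + 40) = 46*116 = 5336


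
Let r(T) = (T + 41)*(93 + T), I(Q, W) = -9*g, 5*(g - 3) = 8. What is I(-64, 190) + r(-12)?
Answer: 11538/5 ≈ 2307.6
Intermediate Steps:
g = 23/5 (g = 3 + (⅕)*8 = 3 + 8/5 = 23/5 ≈ 4.6000)
I(Q, W) = -207/5 (I(Q, W) = -9*23/5 = -207/5)
r(T) = (41 + T)*(93 + T)
I(-64, 190) + r(-12) = -207/5 + (3813 + (-12)² + 134*(-12)) = -207/5 + (3813 + 144 - 1608) = -207/5 + 2349 = 11538/5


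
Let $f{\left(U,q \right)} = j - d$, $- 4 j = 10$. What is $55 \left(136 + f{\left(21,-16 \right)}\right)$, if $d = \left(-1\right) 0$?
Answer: $\frac{14685}{2} \approx 7342.5$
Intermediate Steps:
$j = - \frac{5}{2}$ ($j = \left(- \frac{1}{4}\right) 10 = - \frac{5}{2} \approx -2.5$)
$d = 0$
$f{\left(U,q \right)} = - \frac{5}{2}$ ($f{\left(U,q \right)} = - \frac{5}{2} - 0 = - \frac{5}{2} + 0 = - \frac{5}{2}$)
$55 \left(136 + f{\left(21,-16 \right)}\right) = 55 \left(136 - \frac{5}{2}\right) = 55 \cdot \frac{267}{2} = \frac{14685}{2}$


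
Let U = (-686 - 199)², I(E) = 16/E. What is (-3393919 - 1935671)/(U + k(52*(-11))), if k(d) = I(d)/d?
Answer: -54492392955/8008084013 ≈ -6.8047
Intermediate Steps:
U = 783225 (U = (-885)² = 783225)
k(d) = 16/d² (k(d) = (16/d)/d = 16/d²)
(-3393919 - 1935671)/(U + k(52*(-11))) = (-3393919 - 1935671)/(783225 + 16/(52*(-11))²) = -5329590/(783225 + 16/(-572)²) = -5329590/(783225 + 16*(1/327184)) = -5329590/(783225 + 1/20449) = -5329590/16016168026/20449 = -5329590*20449/16016168026 = -54492392955/8008084013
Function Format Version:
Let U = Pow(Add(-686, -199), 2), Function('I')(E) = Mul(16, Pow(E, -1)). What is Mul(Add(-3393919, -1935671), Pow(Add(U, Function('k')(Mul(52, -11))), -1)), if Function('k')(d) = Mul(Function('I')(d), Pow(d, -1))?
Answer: Rational(-54492392955, 8008084013) ≈ -6.8047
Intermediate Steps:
U = 783225 (U = Pow(-885, 2) = 783225)
Function('k')(d) = Mul(16, Pow(d, -2)) (Function('k')(d) = Mul(Mul(16, Pow(d, -1)), Pow(d, -1)) = Mul(16, Pow(d, -2)))
Mul(Add(-3393919, -1935671), Pow(Add(U, Function('k')(Mul(52, -11))), -1)) = Mul(Add(-3393919, -1935671), Pow(Add(783225, Mul(16, Pow(Mul(52, -11), -2))), -1)) = Mul(-5329590, Pow(Add(783225, Mul(16, Pow(-572, -2))), -1)) = Mul(-5329590, Pow(Add(783225, Mul(16, Rational(1, 327184))), -1)) = Mul(-5329590, Pow(Add(783225, Rational(1, 20449)), -1)) = Mul(-5329590, Pow(Rational(16016168026, 20449), -1)) = Mul(-5329590, Rational(20449, 16016168026)) = Rational(-54492392955, 8008084013)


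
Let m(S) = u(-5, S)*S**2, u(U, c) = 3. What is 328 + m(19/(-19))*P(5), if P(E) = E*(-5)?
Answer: 253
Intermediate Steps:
P(E) = -5*E
m(S) = 3*S**2
328 + m(19/(-19))*P(5) = 328 + (3*(19/(-19))**2)*(-5*5) = 328 + (3*(19*(-1/19))**2)*(-25) = 328 + (3*(-1)**2)*(-25) = 328 + (3*1)*(-25) = 328 + 3*(-25) = 328 - 75 = 253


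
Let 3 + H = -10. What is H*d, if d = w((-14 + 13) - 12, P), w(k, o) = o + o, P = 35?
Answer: -910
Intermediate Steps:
H = -13 (H = -3 - 10 = -13)
w(k, o) = 2*o
d = 70 (d = 2*35 = 70)
H*d = -13*70 = -910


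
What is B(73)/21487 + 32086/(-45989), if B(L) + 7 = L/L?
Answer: -689707816/988165643 ≈ -0.69797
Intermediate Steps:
B(L) = -6 (B(L) = -7 + L/L = -7 + 1 = -6)
B(73)/21487 + 32086/(-45989) = -6/21487 + 32086/(-45989) = -6*1/21487 + 32086*(-1/45989) = -6/21487 - 32086/45989 = -689707816/988165643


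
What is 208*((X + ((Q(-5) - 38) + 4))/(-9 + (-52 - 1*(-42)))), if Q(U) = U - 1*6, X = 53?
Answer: -1664/19 ≈ -87.579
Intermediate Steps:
Q(U) = -6 + U (Q(U) = U - 6 = -6 + U)
208*((X + ((Q(-5) - 38) + 4))/(-9 + (-52 - 1*(-42)))) = 208*((53 + (((-6 - 5) - 38) + 4))/(-9 + (-52 - 1*(-42)))) = 208*((53 + ((-11 - 38) + 4))/(-9 + (-52 + 42))) = 208*((53 + (-49 + 4))/(-9 - 10)) = 208*((53 - 45)/(-19)) = 208*(8*(-1/19)) = 208*(-8/19) = -1664/19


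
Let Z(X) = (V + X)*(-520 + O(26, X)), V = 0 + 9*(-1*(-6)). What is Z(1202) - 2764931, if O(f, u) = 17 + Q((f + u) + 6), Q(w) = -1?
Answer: -3397955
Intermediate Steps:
V = 54 (V = 0 + 9*6 = 0 + 54 = 54)
O(f, u) = 16 (O(f, u) = 17 - 1 = 16)
Z(X) = -27216 - 504*X (Z(X) = (54 + X)*(-520 + 16) = (54 + X)*(-504) = -27216 - 504*X)
Z(1202) - 2764931 = (-27216 - 504*1202) - 2764931 = (-27216 - 605808) - 2764931 = -633024 - 2764931 = -3397955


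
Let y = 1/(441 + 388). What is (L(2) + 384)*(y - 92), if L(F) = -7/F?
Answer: -58039187/1658 ≈ -35006.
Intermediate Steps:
y = 1/829 ≈ 0.0012063
(L(2) + 384)*(y - 92) = (-7/2 + 384)*(1/829 - 92) = (-7*1/2 + 384)*(-76267/829) = (-7/2 + 384)*(-76267/829) = (761/2)*(-76267/829) = -58039187/1658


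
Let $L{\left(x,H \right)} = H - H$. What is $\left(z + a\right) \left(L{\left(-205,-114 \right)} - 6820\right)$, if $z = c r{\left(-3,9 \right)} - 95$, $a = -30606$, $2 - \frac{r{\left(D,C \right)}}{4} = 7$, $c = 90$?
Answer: $221656820$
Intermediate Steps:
$r{\left(D,C \right)} = -20$ ($r{\left(D,C \right)} = 8 - 28 = -20$)
$L{\left(x,H \right)} = 0$
$z = -1895$ ($z = 90 \left(-20\right) - 95 = -1800 - 95 = -1895$)
$\left(z + a\right) \left(L{\left(-205,-114 \right)} - 6820\right) = \left(-1895 - 30606\right) \left(0 - 6820\right) = \left(-32501\right) \left(-6820\right) = 221656820$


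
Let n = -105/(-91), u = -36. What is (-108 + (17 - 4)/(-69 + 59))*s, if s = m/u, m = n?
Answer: 1093/312 ≈ 3.5032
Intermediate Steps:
n = 15/13 (n = -105*(-1/91) = 15/13 ≈ 1.1538)
m = 15/13 ≈ 1.1538
s = -5/156 (s = (15/13)/(-36) = (15/13)*(-1/36) = -5/156 ≈ -0.032051)
(-108 + (17 - 4)/(-69 + 59))*s = (-108 + (17 - 4)/(-69 + 59))*(-5/156) = (-108 + 13/(-10))*(-5/156) = (-108 + 13*(-1/10))*(-5/156) = (-108 - 13/10)*(-5/156) = -1093/10*(-5/156) = 1093/312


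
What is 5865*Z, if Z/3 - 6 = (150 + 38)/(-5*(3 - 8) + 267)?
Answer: 8533575/73 ≈ 1.1690e+5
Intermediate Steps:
Z = 1455/73 (Z = 18 + 3*((150 + 38)/(-5*(3 - 8) + 267)) = 18 + 3*(188/(-5*(-5) + 267)) = 18 + 3*(188/(25 + 267)) = 18 + 3*(188/292) = 18 + 3*(188*(1/292)) = 18 + 3*(47/73) = 18 + 141/73 = 1455/73 ≈ 19.932)
5865*Z = 5865*(1455/73) = 8533575/73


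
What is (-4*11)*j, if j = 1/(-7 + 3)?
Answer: 11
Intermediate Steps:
j = -¼ (j = 1/(-4) = -¼ ≈ -0.25000)
(-4*11)*j = -4*11*(-¼) = -44*(-¼) = 11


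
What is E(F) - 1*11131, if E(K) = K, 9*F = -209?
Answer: -100388/9 ≈ -11154.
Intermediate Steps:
F = -209/9 (F = (⅑)*(-209) = -209/9 ≈ -23.222)
E(F) - 1*11131 = -209/9 - 1*11131 = -209/9 - 11131 = -100388/9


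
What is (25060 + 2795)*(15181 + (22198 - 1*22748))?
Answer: 407546505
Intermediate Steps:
(25060 + 2795)*(15181 + (22198 - 1*22748)) = 27855*(15181 + (22198 - 22748)) = 27855*(15181 - 550) = 27855*14631 = 407546505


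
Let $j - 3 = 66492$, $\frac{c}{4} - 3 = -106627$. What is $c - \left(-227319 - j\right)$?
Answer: $-132682$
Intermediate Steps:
$c = -426496$ ($c = 12 + 4 \left(-106627\right) = 12 - 426508 = -426496$)
$j = 66495$ ($j = 3 + 66492 = 66495$)
$c - \left(-227319 - j\right) = -426496 - \left(-227319 - 66495\right) = -426496 - -293814 = -426496 + 293814 = -132682$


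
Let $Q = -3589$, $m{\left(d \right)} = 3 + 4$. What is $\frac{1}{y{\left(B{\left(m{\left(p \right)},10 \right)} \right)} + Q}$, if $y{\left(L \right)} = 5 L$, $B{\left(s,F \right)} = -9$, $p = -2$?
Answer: $- \frac{1}{3634} \approx -0.00027518$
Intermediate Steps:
$m{\left(d \right)} = 7$
$\frac{1}{y{\left(B{\left(m{\left(p \right)},10 \right)} \right)} + Q} = \frac{1}{5 \left(-9\right) - 3589} = \frac{1}{-45 - 3589} = \frac{1}{-3634} = - \frac{1}{3634}$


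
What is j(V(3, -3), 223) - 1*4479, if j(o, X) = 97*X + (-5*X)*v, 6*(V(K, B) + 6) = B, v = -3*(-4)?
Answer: 3772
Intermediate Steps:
v = 12
V(K, B) = -6 + B/6
j(o, X) = 37*X (j(o, X) = 97*X - 5*X*12 = 97*X - 60*X = 37*X)
j(V(3, -3), 223) - 1*4479 = 37*223 - 1*4479 = 8251 - 4479 = 3772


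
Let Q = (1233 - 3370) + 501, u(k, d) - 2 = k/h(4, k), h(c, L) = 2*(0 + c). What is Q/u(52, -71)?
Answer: -3272/17 ≈ -192.47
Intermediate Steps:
h(c, L) = 2*c
u(k, d) = 2 + k/8 (u(k, d) = 2 + k/((2*4)) = 2 + k/8)
Q = -1636 (Q = -2137 + 501 = -1636)
Q/u(52, -71) = -1636/(2 + (⅛)*52) = -1636/(2 + 13/2) = -1636/17/2 = -1636*2/17 = -3272/17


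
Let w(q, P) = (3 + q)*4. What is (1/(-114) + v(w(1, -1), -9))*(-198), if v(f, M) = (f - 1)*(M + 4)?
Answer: 282183/19 ≈ 14852.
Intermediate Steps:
w(q, P) = 12 + 4*q
v(f, M) = (-1 + f)*(4 + M)
(1/(-114) + v(w(1, -1), -9))*(-198) = (1/(-114) + (-4 - 1*(-9) + 4*(12 + 4*1) - 9*(12 + 4*1)))*(-198) = (1*(-1/114) + (-4 + 9 + 4*(12 + 4) - 9*(12 + 4)))*(-198) = (-1/114 + (-4 + 9 + 4*16 - 9*16))*(-198) = (-1/114 + (-4 + 9 + 64 - 144))*(-198) = (-1/114 - 75)*(-198) = -8551/114*(-198) = 282183/19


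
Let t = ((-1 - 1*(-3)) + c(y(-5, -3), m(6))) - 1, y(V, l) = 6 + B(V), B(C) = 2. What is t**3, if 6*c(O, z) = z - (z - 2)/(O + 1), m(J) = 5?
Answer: 4096/729 ≈ 5.6187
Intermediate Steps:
y(V, l) = 8 (y(V, l) = 6 + 2 = 8)
c(O, z) = z/6 - (-2 + z)/(6*(1 + O)) (c(O, z) = (z - (z - 2)/(O + 1))/6 = (z - (-2 + z)/(1 + O))/6 = z/6 - (-2 + z)/(6*(1 + O)))
t = 16/9 (t = ((-1 - 1*(-3)) + (2 + 8*5)/(6*(1 + 8))) - 1 = ((-1 + 3) + (1/6)*(2 + 40)/9) - 1 = (2 + (1/6)*(1/9)*42) - 1 = (2 + 7/9) - 1 = 25/9 - 1 = 16/9 ≈ 1.7778)
t**3 = (16/9)**3 = 4096/729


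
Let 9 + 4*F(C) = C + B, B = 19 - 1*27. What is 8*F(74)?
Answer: 114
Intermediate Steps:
B = -8 (B = 19 - 27 = -8)
F(C) = -17/4 + C/4 (F(C) = -9/4 + (C - 8)/4 = -9/4 + (-8 + C)/4 = -9/4 + (-2 + C/4) = -17/4 + C/4)
8*F(74) = 8*(-17/4 + (¼)*74) = 8*(-17/4 + 37/2) = 8*(57/4) = 114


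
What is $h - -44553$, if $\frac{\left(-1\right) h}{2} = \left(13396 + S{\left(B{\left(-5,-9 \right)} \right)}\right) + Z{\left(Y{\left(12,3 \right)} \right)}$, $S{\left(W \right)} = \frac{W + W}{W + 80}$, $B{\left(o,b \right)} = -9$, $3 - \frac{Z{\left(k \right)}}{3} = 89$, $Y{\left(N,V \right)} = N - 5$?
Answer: $\frac{1297703}{71} \approx 18278.0$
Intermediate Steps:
$Y{\left(N,V \right)} = -5 + N$
$Z{\left(k \right)} = -258$ ($Z{\left(k \right)} = 9 - 267 = -258$)
$S{\left(W \right)} = \frac{2 W}{80 + W}$
$h = - \frac{1865560}{71}$ ($h = - 2 \left(\left(13396 + 2 \left(-9\right) \frac{1}{80 - 9}\right) - 258\right) = - 2 \left(\left(13396 + 2 \left(-9\right) \frac{1}{71}\right) - 258\right) = - 2 \left(\left(13396 - \frac{18}{71}\right) - 258\right) = - 2 \left(\frac{951098}{71} - 258\right) = \left(-2\right) \frac{932780}{71} = - \frac{1865560}{71} \approx -26276.0$)
$h - -44553 = - \frac{1865560}{71} - -44553 = - \frac{1865560}{71} + 44553 = \frac{1297703}{71}$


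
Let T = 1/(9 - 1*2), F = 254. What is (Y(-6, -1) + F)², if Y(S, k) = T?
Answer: 3164841/49 ≈ 64589.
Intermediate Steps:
T = ⅐ (T = 1/(9 - 2) = 1/7 = ⅐ ≈ 0.14286)
Y(S, k) = ⅐
(Y(-6, -1) + F)² = (⅐ + 254)² = (1779/7)² = 3164841/49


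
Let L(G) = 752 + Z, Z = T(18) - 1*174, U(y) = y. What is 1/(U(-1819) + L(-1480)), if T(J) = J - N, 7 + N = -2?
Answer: -1/1214 ≈ -0.00082372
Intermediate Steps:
N = -9 (N = -7 - 2 = -9)
T(J) = 9 + J (T(J) = J - 1*(-9) = J + 9 = 9 + J)
Z = -147 (Z = (9 + 18) - 1*174 = 27 - 174 = -147)
L(G) = 605 (L(G) = 752 - 147 = 605)
1/(U(-1819) + L(-1480)) = 1/(-1819 + 605) = 1/(-1214) = -1/1214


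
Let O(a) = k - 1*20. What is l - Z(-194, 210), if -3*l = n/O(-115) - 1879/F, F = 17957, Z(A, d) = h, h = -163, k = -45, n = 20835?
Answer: 189003895/700323 ≈ 269.88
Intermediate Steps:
Z(A, d) = -163
O(a) = -65 (O(a) = -45 - 1*20 = -45 - 20 = -65)
l = 74851246/700323 (l = -(20835/(-65) - 1879/17957)/3 = -(20835*(-1/65) - 1879*1/17957)/3 = -(-4167/13 - 1879/17957)/3 = -⅓*(-74851246/233441) = 74851246/700323 ≈ 106.88)
l - Z(-194, 210) = 74851246/700323 - 1*(-163) = 74851246/700323 + 163 = 189003895/700323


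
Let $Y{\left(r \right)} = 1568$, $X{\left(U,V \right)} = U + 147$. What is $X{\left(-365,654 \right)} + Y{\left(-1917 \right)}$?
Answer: $1350$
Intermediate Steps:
$X{\left(U,V \right)} = 147 + U$
$X{\left(-365,654 \right)} + Y{\left(-1917 \right)} = \left(147 - 365\right) + 1568 = -218 + 1568 = 1350$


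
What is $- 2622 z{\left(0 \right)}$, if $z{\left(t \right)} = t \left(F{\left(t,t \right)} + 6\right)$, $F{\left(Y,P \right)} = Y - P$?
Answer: $0$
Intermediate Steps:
$z{\left(t \right)} = 6 t$ ($z{\left(t \right)} = t \left(\left(t - t\right) + 6\right) = t \left(0 + 6\right) = t 6 = 6 t$)
$- 2622 z{\left(0 \right)} = - 2622 \cdot 6 \cdot 0 = \left(-2622\right) 0 = 0$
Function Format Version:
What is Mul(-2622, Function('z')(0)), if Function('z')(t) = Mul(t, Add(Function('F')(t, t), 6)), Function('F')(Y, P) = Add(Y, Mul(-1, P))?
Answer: 0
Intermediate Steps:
Function('z')(t) = Mul(6, t) (Function('z')(t) = Mul(t, Add(Add(t, Mul(-1, t)), 6)) = Mul(t, Add(0, 6)) = Mul(t, 6) = Mul(6, t))
Mul(-2622, Function('z')(0)) = Mul(-2622, Mul(6, 0)) = Mul(-2622, 0) = 0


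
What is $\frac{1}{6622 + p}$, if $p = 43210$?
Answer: $\frac{1}{49832} \approx 2.0067 \cdot 10^{-5}$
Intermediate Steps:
$\frac{1}{6622 + p} = \frac{1}{6622 + 43210} = \frac{1}{49832}$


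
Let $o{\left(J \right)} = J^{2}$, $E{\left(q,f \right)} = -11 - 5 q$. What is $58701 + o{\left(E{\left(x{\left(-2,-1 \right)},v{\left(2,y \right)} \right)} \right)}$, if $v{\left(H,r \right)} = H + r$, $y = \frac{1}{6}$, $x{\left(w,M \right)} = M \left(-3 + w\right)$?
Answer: $59997$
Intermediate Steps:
$y = \frac{1}{6} \approx 0.16667$
$58701 + o{\left(E{\left(x{\left(-2,-1 \right)},v{\left(2,y \right)} \right)} \right)} = 58701 + \left(-11 - 5 \left(- (-3 - 2)\right)\right)^{2} = 58701 + \left(-11 - 5 \left(\left(-1\right) \left(-5\right)\right)\right)^{2} = 58701 + \left(-11 - 25\right)^{2} = 58701 + \left(-36\right)^{2} = 58701 + 1296 = 59997$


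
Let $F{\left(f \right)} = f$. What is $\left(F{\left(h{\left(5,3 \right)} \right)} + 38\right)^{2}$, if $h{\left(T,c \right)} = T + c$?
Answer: $2116$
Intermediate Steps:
$\left(F{\left(h{\left(5,3 \right)} \right)} + 38\right)^{2} = \left(\left(5 + 3\right) + 38\right)^{2} = \left(8 + 38\right)^{2} = 46^{2} = 2116$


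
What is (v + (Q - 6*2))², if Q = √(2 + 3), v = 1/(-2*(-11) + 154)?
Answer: 4611201/30976 - 2111*√5/88 ≈ 95.223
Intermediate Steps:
v = 1/176 (v = 1/(22 + 154) = 1/176 ≈ 0.0056818)
Q = √5 ≈ 2.2361
(v + (Q - 6*2))² = (1/176 + (√5 - 6*2))² = (1/176 + (√5 - 12))² = (1/176 + (-12 + √5))² = (-2111/176 + √5)²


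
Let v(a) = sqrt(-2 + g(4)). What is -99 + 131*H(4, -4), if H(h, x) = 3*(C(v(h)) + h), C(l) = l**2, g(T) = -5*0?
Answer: 687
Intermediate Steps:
g(T) = 0
v(a) = I*sqrt(2) (v(a) = sqrt(-2 + 0) = sqrt(-2) = I*sqrt(2))
H(h, x) = -6 + 3*h (H(h, x) = 3*((I*sqrt(2))**2 + h) = 3*(-2 + h) = -6 + 3*h)
-99 + 131*H(4, -4) = -99 + 131*(-6 + 3*4) = -99 + 131*(-6 + 12) = -99 + 131*6 = -99 + 786 = 687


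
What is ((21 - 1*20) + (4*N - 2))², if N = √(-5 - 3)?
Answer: (1 - 8*I*√2)² ≈ -127.0 - 22.627*I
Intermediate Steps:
N = 2*I*√2 (N = √(-8) = 2*I*√2 ≈ 2.8284*I)
((21 - 1*20) + (4*N - 2))² = ((21 - 1*20) + (4*(2*I*√2) - 2))² = ((21 - 20) + (8*I*√2 - 2))² = (1 + (-2 + 8*I*√2))² = (-1 + 8*I*√2)²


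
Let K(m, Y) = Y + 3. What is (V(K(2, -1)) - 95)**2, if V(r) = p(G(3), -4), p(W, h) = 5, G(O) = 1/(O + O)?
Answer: 8100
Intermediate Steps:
K(m, Y) = 3 + Y
G(O) = 1/(2*O)
V(r) = 5
(V(K(2, -1)) - 95)**2 = (5 - 95)**2 = (-90)**2 = 8100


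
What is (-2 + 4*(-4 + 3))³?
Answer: -216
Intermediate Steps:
(-2 + 4*(-4 + 3))³ = (-2 + 4*(-1))³ = (-2 - 4)³ = (-6)³ = -216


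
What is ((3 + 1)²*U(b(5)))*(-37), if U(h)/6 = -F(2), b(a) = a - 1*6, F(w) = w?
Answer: 7104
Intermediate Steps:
b(a) = -6 + a (b(a) = a - 6 = -6 + a)
U(h) = -12 (U(h) = 6*(-1*2) = 6*(-2) = -12)
((3 + 1)²*U(b(5)))*(-37) = ((3 + 1)²*(-12))*(-37) = (4²*(-12))*(-37) = (16*(-12))*(-37) = -192*(-37) = 7104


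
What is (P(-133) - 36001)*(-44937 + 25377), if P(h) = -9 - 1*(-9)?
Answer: 704179560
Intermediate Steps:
P(h) = 0 (P(h) = -9 + 9 = 0)
(P(-133) - 36001)*(-44937 + 25377) = (0 - 36001)*(-44937 + 25377) = -36001*(-19560) = 704179560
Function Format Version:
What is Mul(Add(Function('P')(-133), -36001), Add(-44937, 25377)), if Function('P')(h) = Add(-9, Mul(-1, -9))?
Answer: 704179560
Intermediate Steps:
Function('P')(h) = 0 (Function('P')(h) = Add(-9, 9) = 0)
Mul(Add(Function('P')(-133), -36001), Add(-44937, 25377)) = Mul(Add(0, -36001), Add(-44937, 25377)) = Mul(-36001, -19560) = 704179560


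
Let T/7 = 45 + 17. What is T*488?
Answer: 211792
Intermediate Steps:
T = 434 (T = 7*(45 + 17) = 7*62 = 434)
T*488 = 434*488 = 211792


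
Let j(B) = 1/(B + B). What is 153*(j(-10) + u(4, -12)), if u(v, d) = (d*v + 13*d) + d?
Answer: -661113/20 ≈ -33056.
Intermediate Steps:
u(v, d) = 14*d + d*v (u(v, d) = (13*d + d*v) + d = 14*d + d*v)
j(B) = 1/(2*B)
153*(j(-10) + u(4, -12)) = 153*((½)/(-10) - 12*(14 + 4)) = 153*((½)*(-⅒) - 12*18) = 153*(-1/20 - 216) = 153*(-4321/20) = -661113/20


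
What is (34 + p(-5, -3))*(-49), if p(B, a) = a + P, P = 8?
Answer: -1911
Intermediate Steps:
p(B, a) = 8 + a (p(B, a) = a + 8 = 8 + a)
(34 + p(-5, -3))*(-49) = (34 + (8 - 3))*(-49) = (34 + 5)*(-49) = 39*(-49) = -1911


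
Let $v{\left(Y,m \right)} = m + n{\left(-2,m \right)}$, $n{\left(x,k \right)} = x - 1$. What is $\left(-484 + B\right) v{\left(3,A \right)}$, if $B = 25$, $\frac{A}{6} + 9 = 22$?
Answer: $-34425$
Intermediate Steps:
$A = 78$ ($A = -54 + 6 \cdot 22 = -54 + 132 = 78$)
$n{\left(x,k \right)} = -1 + x$
$v{\left(Y,m \right)} = -3 + m$ ($v{\left(Y,m \right)} = m - 3 = -3 + m$)
$\left(-484 + B\right) v{\left(3,A \right)} = \left(-484 + 25\right) \left(-3 + 78\right) = \left(-459\right) 75 = -34425$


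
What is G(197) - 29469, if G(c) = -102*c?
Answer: -49563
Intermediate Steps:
G(197) - 29469 = -102*197 - 29469 = -20094 - 29469 = -49563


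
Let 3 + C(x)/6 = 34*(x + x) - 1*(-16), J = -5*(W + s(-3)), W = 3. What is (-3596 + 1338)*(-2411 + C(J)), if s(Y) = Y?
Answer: 5267914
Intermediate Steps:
J = 0 (J = -5*(3 - 3) = -5*0 = 0)
C(x) = 78 + 408*x (C(x) = -18 + 6*(34*(x + x) - 1*(-16)) = -18 + 6*(34*(2*x) + 16) = -18 + 6*(68*x + 16) = -18 + 6*(16 + 68*x) = -18 + (96 + 408*x) = 78 + 408*x)
(-3596 + 1338)*(-2411 + C(J)) = (-3596 + 1338)*(-2411 + (78 + 408*0)) = -2258*(-2411 + (78 + 0)) = -2258*(-2411 + 78) = -2258*(-2333) = 5267914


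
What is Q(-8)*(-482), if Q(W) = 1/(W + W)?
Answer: 241/8 ≈ 30.125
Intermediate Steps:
Q(W) = 1/(2*W)
Q(-8)*(-482) = ((1/2)/(-8))*(-482) = ((1/2)*(-1/8))*(-482) = -1/16*(-482) = 241/8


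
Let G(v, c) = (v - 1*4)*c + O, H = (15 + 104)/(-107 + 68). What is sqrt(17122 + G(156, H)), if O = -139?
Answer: sqrt(25125711)/39 ≈ 128.53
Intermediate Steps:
H = -119/39 (H = 119/(-39) = 119*(-1/39) = -119/39 ≈ -3.0513)
G(v, c) = -139 + c*(-4 + v) (G(v, c) = (v - 1*4)*c - 139 = (v - 4)*c - 139 = (-4 + v)*c - 139 = c*(-4 + v) - 139 = -139 + c*(-4 + v))
sqrt(17122 + G(156, H)) = sqrt(17122 + (-139 - 4*(-119/39) - 119/39*156)) = sqrt(17122 + (-139 + 476/39 - 476)) = sqrt(17122 - 23509/39) = sqrt(644249/39) = sqrt(25125711)/39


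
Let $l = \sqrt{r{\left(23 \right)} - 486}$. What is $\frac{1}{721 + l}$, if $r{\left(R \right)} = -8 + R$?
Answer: $\frac{721}{520312} - \frac{i \sqrt{471}}{520312} \approx 0.0013857 - 4.1711 \cdot 10^{-5} i$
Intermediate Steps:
$l = i \sqrt{471}$ ($l = \sqrt{\left(-8 + 23\right) - 486} = \sqrt{15 - 486} = \sqrt{-471} = i \sqrt{471} \approx 21.703 i$)
$\frac{1}{721 + l} = \frac{1}{721 + i \sqrt{471}}$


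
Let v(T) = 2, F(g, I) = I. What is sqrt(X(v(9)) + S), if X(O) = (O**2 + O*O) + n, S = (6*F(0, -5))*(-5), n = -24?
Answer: sqrt(134) ≈ 11.576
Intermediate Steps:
S = 150 (S = (6*(-5))*(-5) = -30*(-5) = 150)
X(O) = -24 + 2*O**2 (X(O) = (O**2 + O*O) - 24 = (O**2 + O**2) - 24 = 2*O**2 - 24 = -24 + 2*O**2)
sqrt(X(v(9)) + S) = sqrt((-24 + 2*2**2) + 150) = sqrt((-24 + 2*4) + 150) = sqrt((-24 + 8) + 150) = sqrt(-16 + 150) = sqrt(134)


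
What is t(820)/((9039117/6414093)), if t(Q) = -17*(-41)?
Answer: 1490207607/3013039 ≈ 494.59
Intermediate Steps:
t(Q) = 697
t(820)/((9039117/6414093)) = 697/((9039117/6414093)) = 697/((9039117*(1/6414093))) = 697/(3013039/2138031) = 697*(2138031/3013039) = 1490207607/3013039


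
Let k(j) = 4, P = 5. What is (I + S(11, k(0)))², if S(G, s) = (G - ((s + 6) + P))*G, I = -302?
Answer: 119716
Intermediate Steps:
S(G, s) = G*(-11 + G - s) (S(G, s) = (G - ((s + 6) + 5))*G = (G - ((6 + s) + 5))*G = (G - (11 + s))*G = (G + (-11 - s))*G = (-11 + G - s)*G = G*(-11 + G - s))
(I + S(11, k(0)))² = (-302 + 11*(-11 + 11 - 1*4))² = (-302 + 11*(-11 + 11 - 4))² = (-302 + 11*(-4))² = (-302 - 44)² = (-346)² = 119716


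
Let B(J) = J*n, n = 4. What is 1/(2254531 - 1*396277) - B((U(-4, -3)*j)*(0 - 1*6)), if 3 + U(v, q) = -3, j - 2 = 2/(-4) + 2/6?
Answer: -490579055/1858254 ≈ -264.00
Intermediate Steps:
j = 11/6 (j = 2 + (2/(-4) + 2/6) = 2 + (2*(-¼) + 2*(⅙)) = 2 + (-½ + ⅓) = 2 - ⅙ = 11/6 ≈ 1.8333)
U(v, q) = -6 (U(v, q) = -3 - 3 = -6)
B(J) = 4*J (B(J) = J*4 = 4*J)
1/(2254531 - 1*396277) - B((U(-4, -3)*j)*(0 - 1*6)) = 1/(2254531 - 1*396277) - 4*(-6*11/6)*(0 - 1*6) = 1/(2254531 - 396277) - 4*(-11*(0 - 6)) = 1/1858254 - 4*(-11*(-6)) = 1/1858254 - 4*66 = 1/1858254 - 1*264 = 1/1858254 - 264 = -490579055/1858254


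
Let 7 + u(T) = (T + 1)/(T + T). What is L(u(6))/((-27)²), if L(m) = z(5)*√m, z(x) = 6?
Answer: I*√231/729 ≈ 0.020849*I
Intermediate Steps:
u(T) = -7 + (1 + T)/(2*T) (u(T) = -7 + (T + 1)/(T + T) = -7 + (1 + T)/((2*T)) = -7 + (1 + T)*(1/(2*T)) = -7 + (1 + T)/(2*T))
L(m) = 6*√m
L(u(6))/((-27)²) = (6*√((½)*(1 - 13*6)/6))/((-27)²) = (6*√((½)*(⅙)*(1 - 78)))/729 = (6*√((½)*(⅙)*(-77)))*(1/729) = (6*√(-77/12))*(1/729) = (6*(I*√231/6))*(1/729) = (I*√231)*(1/729) = I*√231/729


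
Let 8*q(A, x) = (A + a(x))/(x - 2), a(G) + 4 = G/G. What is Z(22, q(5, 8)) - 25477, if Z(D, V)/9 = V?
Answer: -203813/8 ≈ -25477.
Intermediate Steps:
a(G) = -3 (a(G) = -4 + G/G = -4 + 1 = -3)
q(A, x) = (-3 + A)/(8*(-2 + x)) (q(A, x) = ((A - 3)/(x - 2))/8 = ((-3 + A)/(-2 + x))/8 = (-3 + A)/(8*(-2 + x)))
Z(D, V) = 9*V
Z(22, q(5, 8)) - 25477 = 9*((-3 + 5)/(8*(-2 + 8))) - 25477 = 9*((⅛)*2/6) - 25477 = 9*((⅛)*(⅙)*2) - 25477 = 9*(1/24) - 25477 = 3/8 - 25477 = -203813/8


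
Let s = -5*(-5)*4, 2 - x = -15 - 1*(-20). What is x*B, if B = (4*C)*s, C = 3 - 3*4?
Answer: 10800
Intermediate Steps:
x = -3 (x = 2 - (-15 - 1*(-20)) = 2 - (-15 + 20) = 2 - 1*5 = 2 - 5 = -3)
C = -9 (C = 3 - 12 = -9)
s = 100 (s = 25*4 = 100)
B = -3600 (B = (4*(-9))*100 = -36*100 = -3600)
x*B = -3*(-3600) = 10800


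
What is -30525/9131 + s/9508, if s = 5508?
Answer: -59984538/21704387 ≈ -2.7637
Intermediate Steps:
-30525/9131 + s/9508 = -30525/9131 + 5508/9508 = -30525*1/9131 + 5508*(1/9508) = -30525/9131 + 1377/2377 = -59984538/21704387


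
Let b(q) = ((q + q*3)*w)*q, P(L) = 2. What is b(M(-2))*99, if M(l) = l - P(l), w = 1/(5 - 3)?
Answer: 3168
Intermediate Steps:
w = ½ (w = 1/2 = ½ ≈ 0.50000)
M(l) = -2 + l (M(l) = l - 1*2 = l - 2 = -2 + l)
b(q) = 2*q² (b(q) = ((q + q*3)*(½))*q = ((q + 3*q)*(½))*q = ((4*q)*(½))*q = (2*q)*q = 2*q²)
b(M(-2))*99 = (2*(-2 - 2)²)*99 = (2*(-4)²)*99 = (2*16)*99 = 32*99 = 3168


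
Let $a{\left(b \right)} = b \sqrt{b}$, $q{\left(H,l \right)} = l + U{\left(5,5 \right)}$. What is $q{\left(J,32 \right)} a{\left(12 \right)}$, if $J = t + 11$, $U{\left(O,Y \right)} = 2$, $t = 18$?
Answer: $816 \sqrt{3} \approx 1413.4$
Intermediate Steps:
$J = 29$ ($J = 18 + 11 = 29$)
$q{\left(H,l \right)} = 2 + l$ ($q{\left(H,l \right)} = l + 2 = 2 + l$)
$a{\left(b \right)} = b^{\frac{3}{2}}$
$q{\left(J,32 \right)} a{\left(12 \right)} = \left(2 + 32\right) 12^{\frac{3}{2}} = 34 \cdot 24 \sqrt{3} = 816 \sqrt{3}$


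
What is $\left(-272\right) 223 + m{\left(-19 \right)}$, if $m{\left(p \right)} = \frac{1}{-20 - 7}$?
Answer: $- \frac{1637713}{27} \approx -60656.0$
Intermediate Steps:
$m{\left(p \right)} = - \frac{1}{27}$ ($m{\left(p \right)} = \frac{1}{-27} = - \frac{1}{27}$)
$\left(-272\right) 223 + m{\left(-19 \right)} = \left(-272\right) 223 - \frac{1}{27} = -60656 - \frac{1}{27} = - \frac{1637713}{27}$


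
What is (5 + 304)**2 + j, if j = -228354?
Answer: -132873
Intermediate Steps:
(5 + 304)**2 + j = (5 + 304)**2 - 228354 = 309**2 - 228354 = 95481 - 228354 = -132873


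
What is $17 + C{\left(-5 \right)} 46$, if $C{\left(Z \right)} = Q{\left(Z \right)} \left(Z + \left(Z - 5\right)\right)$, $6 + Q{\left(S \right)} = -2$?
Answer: $5537$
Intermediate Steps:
$Q{\left(S \right)} = -8$ ($Q{\left(S \right)} = -6 - 2 = -8$)
$C{\left(Z \right)} = 40 - 16 Z$ ($C{\left(Z \right)} = - 8 \left(Z + \left(Z - 5\right)\right) = - 8 \left(Z + \left(-5 + Z\right)\right) = - 8 \left(-5 + 2 Z\right) = 40 - 16 Z$)
$17 + C{\left(-5 \right)} 46 = 17 + \left(40 - -80\right) 46 = 17 + \left(40 + 80\right) 46 = 17 + 120 \cdot 46 = 17 + 5520 = 5537$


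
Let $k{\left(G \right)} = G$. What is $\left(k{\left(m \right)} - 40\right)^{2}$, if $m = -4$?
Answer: $1936$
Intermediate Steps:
$\left(k{\left(m \right)} - 40\right)^{2} = \left(-4 - 40\right)^{2} = \left(-44\right)^{2} = 1936$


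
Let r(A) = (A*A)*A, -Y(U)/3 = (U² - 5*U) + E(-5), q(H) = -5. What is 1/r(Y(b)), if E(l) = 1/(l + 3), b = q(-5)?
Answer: -8/26198073 ≈ -3.0537e-7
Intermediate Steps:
b = -5
E(l) = 1/(3 + l)
Y(U) = 3/2 - 3*U² + 15*U (Y(U) = -3*((U² - 5*U) + 1/(3 - 5)) = -3*((U² - 5*U) + 1/(-2)) = -3*((U² - 5*U) - ½) = -3*(-½ + U² - 5*U) = 3/2 - 3*U² + 15*U)
r(A) = A³ (r(A) = A²*A = A³)
1/r(Y(b)) = 1/((3/2 - 3*(-5)² + 15*(-5))³) = 1/((3/2 - 3*25 - 75)³) = 1/((3/2 - 75 - 75)³) = 1/((-297/2)³) = 1/(-26198073/8) = -8/26198073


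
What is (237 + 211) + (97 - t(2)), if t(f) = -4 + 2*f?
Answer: 545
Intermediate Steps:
(237 + 211) + (97 - t(2)) = (237 + 211) + (97 - (-4 + 2*2)) = 448 + (97 - (-4 + 4)) = 448 + (97 - 1*0) = 448 + (97 + 0) = 448 + 97 = 545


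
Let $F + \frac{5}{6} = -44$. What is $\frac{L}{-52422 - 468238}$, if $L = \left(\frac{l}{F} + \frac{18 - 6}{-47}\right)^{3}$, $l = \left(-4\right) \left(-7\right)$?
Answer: $\frac{344130328656}{263053834313841655} \approx 1.3082 \cdot 10^{-6}$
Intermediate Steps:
$F = - \frac{269}{6}$ ($F = - \frac{5}{6} - 44 = - \frac{269}{6} \approx -44.833$)
$l = 28$
$L = - \frac{1376521314624}{2020926011707}$ ($L = \left(\frac{28}{- \frac{269}{6}} + \frac{18 - 6}{-47}\right)^{3} = \left(28 \left(- \frac{6}{269}\right) + 12 \left(- \frac{1}{47}\right)\right)^{3} = \left(- \frac{168}{269} - \frac{12}{47}\right)^{3} = \left(- \frac{11124}{12643}\right)^{3} = - \frac{1376521314624}{2020926011707} \approx -0.68113$)
$\frac{L}{-52422 - 468238} = - \frac{1376521314624}{2020926011707 \left(-52422 - 468238\right)} = - \frac{1376521314624}{2020926011707 \left(-520660\right)} = \left(- \frac{1376521314624}{2020926011707}\right) \left(- \frac{1}{520660}\right) = \frac{344130328656}{263053834313841655}$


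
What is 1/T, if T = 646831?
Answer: 1/646831 ≈ 1.5460e-6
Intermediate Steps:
1/T = 1/646831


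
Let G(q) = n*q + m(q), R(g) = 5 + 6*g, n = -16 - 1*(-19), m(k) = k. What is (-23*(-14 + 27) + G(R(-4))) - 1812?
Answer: -2187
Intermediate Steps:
n = 3 (n = -16 + 19 = 3)
G(q) = 4*q (G(q) = 3*q + q = 4*q)
(-23*(-14 + 27) + G(R(-4))) - 1812 = (-23*(-14 + 27) + 4*(5 + 6*(-4))) - 1812 = (-23*13 + 4*(5 - 24)) - 1812 = (-299 + 4*(-19)) - 1812 = (-299 - 76) - 1812 = -375 - 1812 = -2187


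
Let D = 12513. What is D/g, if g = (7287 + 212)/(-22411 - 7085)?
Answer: -369083448/7499 ≈ -49218.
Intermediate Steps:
g = -7499/29496 (g = 7499/(-29496) = 7499*(-1/29496) = -7499/29496 ≈ -0.25424)
D/g = 12513/(-7499/29496) = 12513*(-29496/7499) = -369083448/7499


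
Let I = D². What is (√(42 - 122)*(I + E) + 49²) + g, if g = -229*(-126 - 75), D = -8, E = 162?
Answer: 48430 + 904*I*√5 ≈ 48430.0 + 2021.4*I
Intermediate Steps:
I = 64 (I = (-8)² = 64)
g = 46029 (g = -229*(-201) = 46029)
(√(42 - 122)*(I + E) + 49²) + g = (√(42 - 122)*(64 + 162) + 49²) + 46029 = (√(-80)*226 + 2401) + 46029 = ((4*I*√5)*226 + 2401) + 46029 = (904*I*√5 + 2401) + 46029 = (2401 + 904*I*√5) + 46029 = 48430 + 904*I*√5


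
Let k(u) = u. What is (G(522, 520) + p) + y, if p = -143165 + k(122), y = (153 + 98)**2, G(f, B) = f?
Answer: -79520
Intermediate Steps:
y = 63001 (y = 251**2 = 63001)
p = -143043 (p = -143165 + 122 = -143043)
(G(522, 520) + p) + y = (522 - 143043) + 63001 = -142521 + 63001 = -79520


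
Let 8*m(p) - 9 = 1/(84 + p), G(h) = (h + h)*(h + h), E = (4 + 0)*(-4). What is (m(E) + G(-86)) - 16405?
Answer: 7169989/544 ≈ 13180.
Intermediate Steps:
E = -16 (E = 4*(-4) = -16)
G(h) = 4*h² (G(h) = (2*h)*(2*h) = 4*h²)
m(p) = 9/8 + 1/(8*(84 + p))
(m(E) + G(-86)) - 16405 = ((757 + 9*(-16))/(8*(84 - 16)) + 4*(-86)²) - 16405 = ((⅛)*(757 - 144)/68 + 4*7396) - 16405 = ((⅛)*(1/68)*613 + 29584) - 16405 = (613/544 + 29584) - 16405 = 16094309/544 - 16405 = 7169989/544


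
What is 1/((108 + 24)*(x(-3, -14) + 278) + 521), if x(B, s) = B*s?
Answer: 1/42761 ≈ 2.3386e-5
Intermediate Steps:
1/((108 + 24)*(x(-3, -14) + 278) + 521) = 1/((108 + 24)*(-3*(-14) + 278) + 521) = 1/(132*(42 + 278) + 521) = 1/(132*320 + 521) = 1/(42240 + 521) = 1/42761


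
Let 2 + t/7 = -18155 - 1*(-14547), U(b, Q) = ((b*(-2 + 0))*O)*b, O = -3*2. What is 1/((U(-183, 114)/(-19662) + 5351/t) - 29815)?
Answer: -82809790/2470683958137 ≈ -3.3517e-5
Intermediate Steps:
O = -6
U(b, Q) = 12*b² (U(b, Q) = ((b*(-2 + 0))*(-6))*b = ((b*(-2))*(-6))*b = (-2*b*(-6))*b = (12*b)*b = 12*b²)
t = -25270 (t = -14 + 7*(-18155 - 1*(-14547)) = -14 + 7*(-18155 + 14547) = -14 + 7*(-3608) = -14 - 25256 = -25270)
1/((U(-183, 114)/(-19662) + 5351/t) - 29815) = 1/(((12*(-183)²)/(-19662) + 5351/(-25270)) - 29815) = 1/(((12*33489)*(-1/19662) + 5351*(-1/25270)) - 29815) = 1/((401868*(-1/19662) - 5351/25270) - 29815) = 1/((-66978/3277 - 5351/25270) - 29815) = 1/(-1710069287/82809790 - 29815) = 1/(-2470683958137/82809790) = -82809790/2470683958137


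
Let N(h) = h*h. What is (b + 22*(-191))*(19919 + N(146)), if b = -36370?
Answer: -1672986420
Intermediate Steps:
N(h) = h²
(b + 22*(-191))*(19919 + N(146)) = (-36370 + 22*(-191))*(19919 + 146²) = (-36370 - 4202)*(19919 + 21316) = -40572*41235 = -1672986420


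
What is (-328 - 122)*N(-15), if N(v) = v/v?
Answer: -450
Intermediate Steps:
N(v) = 1
(-328 - 122)*N(-15) = (-328 - 122)*1 = -450*1 = -450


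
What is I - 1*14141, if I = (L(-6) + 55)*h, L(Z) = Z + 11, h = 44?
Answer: -11501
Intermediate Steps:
L(Z) = 11 + Z
I = 2640 (I = ((11 - 6) + 55)*44 = (5 + 55)*44 = 60*44 = 2640)
I - 1*14141 = 2640 - 1*14141 = 2640 - 14141 = -11501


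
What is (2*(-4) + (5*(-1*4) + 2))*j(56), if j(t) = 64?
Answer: -1664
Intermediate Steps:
(2*(-4) + (5*(-1*4) + 2))*j(56) = (2*(-4) + (5*(-1*4) + 2))*64 = (-8 + (5*(-4) + 2))*64 = (-8 + (-20 + 2))*64 = (-8 - 18)*64 = -26*64 = -1664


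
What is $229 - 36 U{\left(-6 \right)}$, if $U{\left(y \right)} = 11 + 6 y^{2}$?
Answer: $-7943$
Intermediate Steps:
$229 - 36 U{\left(-6 \right)} = 229 - 36 \left(11 + 6 \left(-6\right)^{2}\right) = 229 - 36 \left(11 + 6 \cdot 36\right) = 229 - 36 \left(11 + 216\right) = 229 - 8172 = -7943$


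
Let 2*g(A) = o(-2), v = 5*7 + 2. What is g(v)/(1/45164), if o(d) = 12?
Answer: 270984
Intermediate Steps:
v = 37 (v = 35 + 2 = 37)
g(A) = 6 (g(A) = (1/2)*12 = 6)
g(v)/(1/45164) = 6/(1/45164) = 6*45164 = 270984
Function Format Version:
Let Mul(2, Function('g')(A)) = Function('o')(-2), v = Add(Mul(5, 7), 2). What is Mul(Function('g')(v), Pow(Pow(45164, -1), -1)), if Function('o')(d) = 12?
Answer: 270984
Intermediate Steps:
v = 37 (v = Add(35, 2) = 37)
Function('g')(A) = 6 (Function('g')(A) = Mul(Rational(1, 2), 12) = 6)
Mul(Function('g')(v), Pow(Pow(45164, -1), -1)) = Mul(6, Pow(Pow(45164, -1), -1)) = Mul(6, Pow(Rational(1, 45164), -1)) = Mul(6, 45164) = 270984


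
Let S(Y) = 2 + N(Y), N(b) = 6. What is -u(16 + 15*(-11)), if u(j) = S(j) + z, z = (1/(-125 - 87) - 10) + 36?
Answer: -7207/212 ≈ -33.995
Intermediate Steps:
S(Y) = 8 (S(Y) = 2 + 6 = 8)
z = 5511/212 (z = (1/(-212) - 10) + 36 = (-1/212 - 10) + 36 = -2121/212 + 36 = 5511/212 ≈ 25.995)
u(j) = 7207/212 (u(j) = 8 + 5511/212 = 7207/212)
-u(16 + 15*(-11)) = -1*7207/212 = -7207/212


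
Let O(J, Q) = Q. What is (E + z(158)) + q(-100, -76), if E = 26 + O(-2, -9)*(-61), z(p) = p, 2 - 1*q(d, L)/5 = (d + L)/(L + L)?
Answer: 14007/19 ≈ 737.21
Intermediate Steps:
q(d, L) = 10 - 5*(L + d)/(2*L) (q(d, L) = 10 - 5*(d + L)/(L + L) = 10 - 5*(L + d)/(2*L))
E = 575 (E = 26 - 9*(-61) = 26 + 549 = 575)
(E + z(158)) + q(-100, -76) = (575 + 158) + (5/2)*(-1*(-100) + 3*(-76))/(-76) = 733 + (5/2)*(-1/76)*(100 - 228) = 733 + (5/2)*(-1/76)*(-128) = 733 + 80/19 = 14007/19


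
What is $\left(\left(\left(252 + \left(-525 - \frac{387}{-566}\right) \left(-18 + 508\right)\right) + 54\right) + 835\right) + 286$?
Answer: $- \frac{72303094}{283} \approx -2.5549 \cdot 10^{5}$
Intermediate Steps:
$\left(\left(\left(252 + \left(-525 - \frac{387}{-566}\right) \left(-18 + 508\right)\right) + 54\right) + 835\right) + 286 = \left(\left(\left(252 + \left(-525 - - \frac{387}{566}\right) 490\right) + 54\right) + 835\right) + 286 = \left(\left(\left(252 + \left(-525 + \frac{387}{566}\right) 490\right) + 54\right) + 835\right) + 286 = \left(\left(\left(252 - \frac{72706935}{283}\right) + 54\right) + 835\right) + 286 = \left(\left(- \frac{72635619}{283} + 54\right) + 835\right) + 286 = \left(- \frac{72620337}{283} + 835\right) + 286 = - \frac{72384032}{283} + 286 = - \frac{72303094}{283}$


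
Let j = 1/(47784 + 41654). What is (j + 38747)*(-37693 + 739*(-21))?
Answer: -92201874099322/44719 ≈ -2.0618e+9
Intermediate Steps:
j = 1/89438 ≈ 1.1181e-5
(j + 38747)*(-37693 + 739*(-21)) = (1/89438 + 38747)*(-37693 + 739*(-21)) = 3465454187*(-37693 - 15519)/89438 = (3465454187/89438)*(-53212) = -92201874099322/44719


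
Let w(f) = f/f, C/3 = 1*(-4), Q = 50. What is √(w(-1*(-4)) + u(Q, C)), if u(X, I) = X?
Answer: √51 ≈ 7.1414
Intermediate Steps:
C = -12 (C = 3*(1*(-4)) = 3*(-4) = -12)
w(f) = 1
√(w(-1*(-4)) + u(Q, C)) = √(1 + 50) = √51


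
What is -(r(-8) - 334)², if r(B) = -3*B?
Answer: -96100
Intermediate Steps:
-(r(-8) - 334)² = -(-3*(-8) - 334)² = -(24 - 334)² = -1*(-310)² = -1*96100 = -96100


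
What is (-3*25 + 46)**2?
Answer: 841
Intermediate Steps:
(-3*25 + 46)**2 = (-75 + 46)**2 = (-29)**2 = 841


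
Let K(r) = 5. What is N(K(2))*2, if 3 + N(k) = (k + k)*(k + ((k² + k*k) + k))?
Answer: 1194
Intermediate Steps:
N(k) = -3 + 2*k*(2*k + 2*k²) (N(k) = -3 + (k + k)*(k + ((k² + k*k) + k)) = -3 + (2*k)*(k + ((k² + k²) + k)) = -3 + (2*k)*(k + (2*k² + k)) = -3 + (2*k)*(k + (k + 2*k²)) = -3 + (2*k)*(2*k + 2*k²) = -3 + 2*k*(2*k + 2*k²))
N(K(2))*2 = (-3 + 4*5² + 4*5³)*2 = (-3 + 4*25 + 4*125)*2 = (-3 + 100 + 500)*2 = 597*2 = 1194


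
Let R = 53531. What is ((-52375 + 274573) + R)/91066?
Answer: 275729/91066 ≈ 3.0278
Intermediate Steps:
((-52375 + 274573) + R)/91066 = ((-52375 + 274573) + 53531)/91066 = (222198 + 53531)*(1/91066) = 275729*(1/91066) = 275729/91066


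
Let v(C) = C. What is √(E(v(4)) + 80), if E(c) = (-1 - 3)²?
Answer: 4*√6 ≈ 9.7980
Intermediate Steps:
E(c) = 16 (E(c) = (-4)² = 16)
√(E(v(4)) + 80) = √(16 + 80) = √96 = 4*√6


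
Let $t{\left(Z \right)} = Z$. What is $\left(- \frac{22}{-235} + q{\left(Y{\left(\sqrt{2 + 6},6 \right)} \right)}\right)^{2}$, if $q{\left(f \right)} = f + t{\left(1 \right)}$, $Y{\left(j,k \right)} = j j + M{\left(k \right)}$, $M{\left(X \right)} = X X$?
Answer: $\frac{112296409}{55225} \approx 2033.4$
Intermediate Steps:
$M{\left(X \right)} = X^{2}$
$Y{\left(j,k \right)} = j^{2} + k^{2}$ ($Y{\left(j,k \right)} = j j + k^{2} = j^{2} + k^{2}$)
$q{\left(f \right)} = 1 + f$ ($q{\left(f \right)} = f + 1 = 1 + f$)
$\left(- \frac{22}{-235} + q{\left(Y{\left(\sqrt{2 + 6},6 \right)} \right)}\right)^{2} = \left(- \frac{22}{-235} + \left(1 + \left(\left(\sqrt{2 + 6}\right)^{2} + 6^{2}\right)\right)\right)^{2} = \left(\left(-22\right) \left(- \frac{1}{235}\right) + \left(1 + \left(\left(\sqrt{8}\right)^{2} + 36\right)\right)\right)^{2} = \left(\frac{22}{235} + \left(1 + \left(\left(2 \sqrt{2}\right)^{2} + 36\right)\right)\right)^{2} = \left(\frac{22}{235} + \left(1 + \left(8 + 36\right)\right)\right)^{2} = \left(\frac{22}{235} + \left(1 + 44\right)\right)^{2} = \left(\frac{22}{235} + 45\right)^{2} = \left(\frac{10597}{235}\right)^{2} = \frac{112296409}{55225}$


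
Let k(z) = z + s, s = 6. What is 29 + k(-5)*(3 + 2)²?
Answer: 54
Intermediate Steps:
k(z) = 6 + z (k(z) = z + 6 = 6 + z)
29 + k(-5)*(3 + 2)² = 29 + (6 - 5)*(3 + 2)² = 29 + 1*5² = 29 + 1*25 = 29 + 25 = 54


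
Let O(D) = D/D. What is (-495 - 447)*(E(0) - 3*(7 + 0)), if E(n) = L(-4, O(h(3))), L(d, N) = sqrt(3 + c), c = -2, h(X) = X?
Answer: 18840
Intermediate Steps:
O(D) = 1
L(d, N) = 1 (L(d, N) = sqrt(3 - 2) = sqrt(1) = 1)
E(n) = 1
(-495 - 447)*(E(0) - 3*(7 + 0)) = (-495 - 447)*(1 - 3*(7 + 0)) = -942*(1 - 3*7) = -942*(1 - 21) = -942*(-20) = 18840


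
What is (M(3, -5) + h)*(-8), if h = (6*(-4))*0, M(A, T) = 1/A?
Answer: -8/3 ≈ -2.6667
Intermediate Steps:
h = 0 (h = -24*0 = 0)
(M(3, -5) + h)*(-8) = (1/3 + 0)*(-8) = (⅓ + 0)*(-8) = (⅓)*(-8) = -8/3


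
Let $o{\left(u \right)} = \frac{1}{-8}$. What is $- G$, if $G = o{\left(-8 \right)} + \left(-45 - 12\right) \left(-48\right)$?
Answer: $- \frac{21887}{8} \approx -2735.9$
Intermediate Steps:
$o{\left(u \right)} = - \frac{1}{8}$
$G = \frac{21887}{8}$ ($G = - \frac{1}{8} + \left(-45 - 12\right) \left(-48\right) = - \frac{1}{8} - -2736 = - \frac{1}{8} + 2736 = \frac{21887}{8} \approx 2735.9$)
$- G = \left(-1\right) \frac{21887}{8} = - \frac{21887}{8}$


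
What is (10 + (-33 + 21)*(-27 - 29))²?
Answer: 465124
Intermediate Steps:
(10 + (-33 + 21)*(-27 - 29))² = (10 - 12*(-56))² = (10 + 672)² = 682² = 465124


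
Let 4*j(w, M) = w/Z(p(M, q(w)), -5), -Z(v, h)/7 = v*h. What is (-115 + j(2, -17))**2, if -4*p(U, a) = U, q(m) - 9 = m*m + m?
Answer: 4681706929/354025 ≈ 13224.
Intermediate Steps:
q(m) = 9 + m + m**2 (q(m) = 9 + (m*m + m) = 9 + (m**2 + m) = 9 + (m + m**2) = 9 + m + m**2)
p(U, a) = -U/4
Z(v, h) = -7*h*v (Z(v, h) = -7*v*h = -7*h*v)
j(w, M) = -w/(35*M) (j(w, M) = (w/((-7*(-5)*(-M/4))))/4 = (w/((-35*M/4)))/4 = (w*(-4/(35*M)))/4 = (-4*w/(35*M))/4 = -w/(35*M))
(-115 + j(2, -17))**2 = (-115 - 1/35*2/(-17))**2 = (-115 - 1/35*2*(-1/17))**2 = (-115 + 2/595)**2 = (-68423/595)**2 = 4681706929/354025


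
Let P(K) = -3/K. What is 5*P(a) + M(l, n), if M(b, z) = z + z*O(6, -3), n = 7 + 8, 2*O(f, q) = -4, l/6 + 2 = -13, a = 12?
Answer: -65/4 ≈ -16.250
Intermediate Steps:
l = -90 (l = -12 + 6*(-13) = -12 - 78 = -90)
O(f, q) = -2 (O(f, q) = (½)*(-4) = -2)
n = 15
M(b, z) = -z (M(b, z) = z + z*(-2) = z - 2*z = -z)
5*P(a) + M(l, n) = 5*(-3/12) - 1*15 = 5*(-3*1/12) - 15 = 5*(-¼) - 15 = -5/4 - 15 = -65/4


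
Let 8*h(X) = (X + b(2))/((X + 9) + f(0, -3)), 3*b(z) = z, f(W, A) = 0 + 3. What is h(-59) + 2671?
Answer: 3013063/1128 ≈ 2671.2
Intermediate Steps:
f(W, A) = 3
b(z) = z/3
h(X) = (⅔ + X)/(8*(12 + X)) (h(X) = ((X + (⅓)*2)/((X + 9) + 3))/8 = ((X + ⅔)/((9 + X) + 3))/8 = ((⅔ + X)/(12 + X))/8 = (⅔ + X)/(8*(12 + X)))
h(-59) + 2671 = (2 + 3*(-59))/(24*(12 - 59)) + 2671 = (1/24)*(2 - 177)/(-47) + 2671 = (1/24)*(-1/47)*(-175) + 2671 = 175/1128 + 2671 = 3013063/1128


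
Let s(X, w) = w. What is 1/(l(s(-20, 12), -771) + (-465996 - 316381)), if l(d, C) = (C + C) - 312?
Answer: -1/784231 ≈ -1.2751e-6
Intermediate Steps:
l(d, C) = -312 + 2*C (l(d, C) = 2*C - 312 = -312 + 2*C)
1/(l(s(-20, 12), -771) + (-465996 - 316381)) = 1/((-312 + 2*(-771)) + (-465996 - 316381)) = 1/((-312 - 1542) - 782377) = 1/(-1854 - 782377) = 1/(-784231) = -1/784231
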